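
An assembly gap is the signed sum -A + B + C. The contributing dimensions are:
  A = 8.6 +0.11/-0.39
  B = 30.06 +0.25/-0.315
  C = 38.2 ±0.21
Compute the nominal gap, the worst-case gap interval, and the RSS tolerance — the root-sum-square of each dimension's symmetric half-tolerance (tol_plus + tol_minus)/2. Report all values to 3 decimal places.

Stack each dimension's contribution:
  -A: nom -8.600 → Σnom=-8.600; wc +0.390/-0.110 → slack +0.390/-0.110; half-tol=0.250, Σhalf²=0.062500
  +B: nom +30.060 → Σnom=21.460; wc +0.250/-0.315 → slack +0.640/-0.425; half-tol=0.282, Σhalf²=0.142306
  +C: nom +38.200 → Σnom=59.660; wc +0.210/-0.210 → slack +0.850/-0.635; half-tol=0.210, Σhalf²=0.186406
Nominal = 59.660. Worst-case = [59.660 - 0.635, 59.660 + 0.850] = [59.025, 60.510]. RSS = √0.186406 = 0.432.

nominal=59.660 wc=[59.025,60.510] rss=0.432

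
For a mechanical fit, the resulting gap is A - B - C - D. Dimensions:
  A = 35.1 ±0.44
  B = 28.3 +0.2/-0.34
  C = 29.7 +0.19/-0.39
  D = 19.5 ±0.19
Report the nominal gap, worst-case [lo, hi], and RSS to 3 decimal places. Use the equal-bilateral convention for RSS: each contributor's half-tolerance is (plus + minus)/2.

nominal=-42.400 wc=[-43.420,-41.040] rss=0.622

Stack each dimension's contribution:
  +A: nom +35.100 → Σnom=35.100; wc +0.440/-0.440 → slack +0.440/-0.440; half-tol=0.440, Σhalf²=0.193600
  -B: nom -28.300 → Σnom=6.800; wc +0.340/-0.200 → slack +0.780/-0.640; half-tol=0.270, Σhalf²=0.266500
  -C: nom -29.700 → Σnom=-22.900; wc +0.390/-0.190 → slack +1.170/-0.830; half-tol=0.290, Σhalf²=0.350600
  -D: nom -19.500 → Σnom=-42.400; wc +0.190/-0.190 → slack +1.360/-1.020; half-tol=0.190, Σhalf²=0.386700
Nominal = -42.400. Worst-case = [-42.400 - 1.020, -42.400 + 1.360] = [-43.420, -41.040]. RSS = √0.386700 = 0.622.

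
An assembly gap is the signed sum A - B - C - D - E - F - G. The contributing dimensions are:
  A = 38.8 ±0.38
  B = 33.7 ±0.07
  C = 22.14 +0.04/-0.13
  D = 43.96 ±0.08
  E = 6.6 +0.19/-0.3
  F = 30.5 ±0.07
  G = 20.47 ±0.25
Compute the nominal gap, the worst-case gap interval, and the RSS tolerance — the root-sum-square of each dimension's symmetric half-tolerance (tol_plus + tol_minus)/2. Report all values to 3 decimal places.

Stack each dimension's contribution:
  +A: nom +38.800 → Σnom=38.800; wc +0.380/-0.380 → slack +0.380/-0.380; half-tol=0.380, Σhalf²=0.144400
  -B: nom -33.700 → Σnom=5.100; wc +0.070/-0.070 → slack +0.450/-0.450; half-tol=0.070, Σhalf²=0.149300
  -C: nom -22.140 → Σnom=-17.040; wc +0.130/-0.040 → slack +0.580/-0.490; half-tol=0.085, Σhalf²=0.156525
  -D: nom -43.960 → Σnom=-61.000; wc +0.080/-0.080 → slack +0.660/-0.570; half-tol=0.080, Σhalf²=0.162925
  -E: nom -6.600 → Σnom=-67.600; wc +0.300/-0.190 → slack +0.960/-0.760; half-tol=0.245, Σhalf²=0.222950
  -F: nom -30.500 → Σnom=-98.100; wc +0.070/-0.070 → slack +1.030/-0.830; half-tol=0.070, Σhalf²=0.227850
  -G: nom -20.470 → Σnom=-118.570; wc +0.250/-0.250 → slack +1.280/-1.080; half-tol=0.250, Σhalf²=0.290350
Nominal = -118.570. Worst-case = [-118.570 - 1.080, -118.570 + 1.280] = [-119.650, -117.290]. RSS = √0.290350 = 0.539.

nominal=-118.570 wc=[-119.650,-117.290] rss=0.539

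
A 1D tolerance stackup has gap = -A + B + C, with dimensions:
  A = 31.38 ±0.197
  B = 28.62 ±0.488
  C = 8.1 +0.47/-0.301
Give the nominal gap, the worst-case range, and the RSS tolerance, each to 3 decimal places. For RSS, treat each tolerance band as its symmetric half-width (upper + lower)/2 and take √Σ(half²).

nominal=5.340 wc=[4.354,6.495] rss=0.652

Stack each dimension's contribution:
  -A: nom -31.380 → Σnom=-31.380; wc +0.197/-0.197 → slack +0.197/-0.197; half-tol=0.197, Σhalf²=0.038809
  +B: nom +28.620 → Σnom=-2.760; wc +0.488/-0.488 → slack +0.685/-0.685; half-tol=0.488, Σhalf²=0.276953
  +C: nom +8.100 → Σnom=5.340; wc +0.470/-0.301 → slack +1.155/-0.986; half-tol=0.385, Σhalf²=0.425563
Nominal = 5.340. Worst-case = [5.340 - 0.986, 5.340 + 1.155] = [4.354, 6.495]. RSS = √0.425563 = 0.652.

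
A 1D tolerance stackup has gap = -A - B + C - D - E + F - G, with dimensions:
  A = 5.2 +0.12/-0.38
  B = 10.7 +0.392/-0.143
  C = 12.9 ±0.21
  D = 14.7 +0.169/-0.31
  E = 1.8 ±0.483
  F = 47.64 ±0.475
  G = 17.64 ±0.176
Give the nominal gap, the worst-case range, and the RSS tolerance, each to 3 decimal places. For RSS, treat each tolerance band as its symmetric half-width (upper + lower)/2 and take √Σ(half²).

Stack each dimension's contribution:
  -A: nom -5.200 → Σnom=-5.200; wc +0.380/-0.120 → slack +0.380/-0.120; half-tol=0.250, Σhalf²=0.062500
  -B: nom -10.700 → Σnom=-15.900; wc +0.143/-0.392 → slack +0.523/-0.512; half-tol=0.268, Σhalf²=0.134056
  +C: nom +12.900 → Σnom=-3.000; wc +0.210/-0.210 → slack +0.733/-0.722; half-tol=0.210, Σhalf²=0.178156
  -D: nom -14.700 → Σnom=-17.700; wc +0.310/-0.169 → slack +1.043/-0.891; half-tol=0.239, Σhalf²=0.235516
  -E: nom -1.800 → Σnom=-19.500; wc +0.483/-0.483 → slack +1.526/-1.374; half-tol=0.483, Σhalf²=0.468805
  +F: nom +47.640 → Σnom=28.140; wc +0.475/-0.475 → slack +2.001/-1.849; half-tol=0.475, Σhalf²=0.694430
  -G: nom -17.640 → Σnom=10.500; wc +0.176/-0.176 → slack +2.177/-2.025; half-tol=0.176, Σhalf²=0.725406
Nominal = 10.500. Worst-case = [10.500 - 2.025, 10.500 + 2.177] = [8.475, 12.677]. RSS = √0.725406 = 0.852.

nominal=10.500 wc=[8.475,12.677] rss=0.852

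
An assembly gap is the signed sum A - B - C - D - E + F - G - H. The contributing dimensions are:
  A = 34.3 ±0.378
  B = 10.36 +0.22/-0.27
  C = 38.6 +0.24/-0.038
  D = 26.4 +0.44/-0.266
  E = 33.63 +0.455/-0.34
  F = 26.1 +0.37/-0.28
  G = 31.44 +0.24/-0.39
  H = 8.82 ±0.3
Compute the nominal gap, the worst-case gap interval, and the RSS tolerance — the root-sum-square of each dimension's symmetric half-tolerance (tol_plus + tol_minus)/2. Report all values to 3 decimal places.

Stack each dimension's contribution:
  +A: nom +34.300 → Σnom=34.300; wc +0.378/-0.378 → slack +0.378/-0.378; half-tol=0.378, Σhalf²=0.142884
  -B: nom -10.360 → Σnom=23.940; wc +0.270/-0.220 → slack +0.648/-0.598; half-tol=0.245, Σhalf²=0.202909
  -C: nom -38.600 → Σnom=-14.660; wc +0.038/-0.240 → slack +0.686/-0.838; half-tol=0.139, Σhalf²=0.222230
  -D: nom -26.400 → Σnom=-41.060; wc +0.266/-0.440 → slack +0.952/-1.278; half-tol=0.353, Σhalf²=0.346839
  -E: nom -33.630 → Σnom=-74.690; wc +0.340/-0.455 → slack +1.292/-1.733; half-tol=0.398, Σhalf²=0.504845
  +F: nom +26.100 → Σnom=-48.590; wc +0.370/-0.280 → slack +1.662/-2.013; half-tol=0.325, Σhalf²=0.610470
  -G: nom -31.440 → Σnom=-80.030; wc +0.390/-0.240 → slack +2.052/-2.253; half-tol=0.315, Σhalf²=0.709695
  -H: nom -8.820 → Σnom=-88.850; wc +0.300/-0.300 → slack +2.352/-2.553; half-tol=0.300, Σhalf²=0.799695
Nominal = -88.850. Worst-case = [-88.850 - 2.553, -88.850 + 2.352] = [-91.403, -86.498]. RSS = √0.799695 = 0.894.

nominal=-88.850 wc=[-91.403,-86.498] rss=0.894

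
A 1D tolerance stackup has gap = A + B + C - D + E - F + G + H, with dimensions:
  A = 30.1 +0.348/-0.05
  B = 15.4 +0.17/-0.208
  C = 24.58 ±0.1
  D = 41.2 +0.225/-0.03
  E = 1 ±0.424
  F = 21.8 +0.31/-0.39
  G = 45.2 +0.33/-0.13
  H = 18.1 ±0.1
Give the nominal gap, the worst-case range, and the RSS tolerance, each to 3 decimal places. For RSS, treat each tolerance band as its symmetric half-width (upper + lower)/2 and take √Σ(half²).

nominal=71.380 wc=[69.833,73.272] rss=0.683

Stack each dimension's contribution:
  +A: nom +30.100 → Σnom=30.100; wc +0.348/-0.050 → slack +0.348/-0.050; half-tol=0.199, Σhalf²=0.039601
  +B: nom +15.400 → Σnom=45.500; wc +0.170/-0.208 → slack +0.518/-0.258; half-tol=0.189, Σhalf²=0.075322
  +C: nom +24.580 → Σnom=70.080; wc +0.100/-0.100 → slack +0.618/-0.358; half-tol=0.100, Σhalf²=0.085322
  -D: nom -41.200 → Σnom=28.880; wc +0.030/-0.225 → slack +0.648/-0.583; half-tol=0.128, Σhalf²=0.101578
  +E: nom +1.000 → Σnom=29.880; wc +0.424/-0.424 → slack +1.072/-1.007; half-tol=0.424, Σhalf²=0.281354
  -F: nom -21.800 → Σnom=8.080; wc +0.390/-0.310 → slack +1.462/-1.317; half-tol=0.350, Σhalf²=0.403854
  +G: nom +45.200 → Σnom=53.280; wc +0.330/-0.130 → slack +1.792/-1.447; half-tol=0.230, Σhalf²=0.456754
  +H: nom +18.100 → Σnom=71.380; wc +0.100/-0.100 → slack +1.892/-1.547; half-tol=0.100, Σhalf²=0.466754
Nominal = 71.380. Worst-case = [71.380 - 1.547, 71.380 + 1.892] = [69.833, 73.272]. RSS = √0.466754 = 0.683.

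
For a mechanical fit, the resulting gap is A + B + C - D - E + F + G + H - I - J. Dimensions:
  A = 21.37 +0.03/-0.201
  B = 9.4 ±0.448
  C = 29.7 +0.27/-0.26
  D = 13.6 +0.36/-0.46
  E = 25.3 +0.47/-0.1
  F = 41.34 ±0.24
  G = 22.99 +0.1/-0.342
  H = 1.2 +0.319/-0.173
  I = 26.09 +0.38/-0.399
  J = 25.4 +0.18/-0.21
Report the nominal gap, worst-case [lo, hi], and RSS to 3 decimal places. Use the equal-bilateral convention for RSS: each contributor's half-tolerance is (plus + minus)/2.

nominal=35.610 wc=[32.556,38.186] rss=0.944

Stack each dimension's contribution:
  +A: nom +21.370 → Σnom=21.370; wc +0.030/-0.201 → slack +0.030/-0.201; half-tol=0.116, Σhalf²=0.013340
  +B: nom +9.400 → Σnom=30.770; wc +0.448/-0.448 → slack +0.478/-0.649; half-tol=0.448, Σhalf²=0.214044
  +C: nom +29.700 → Σnom=60.470; wc +0.270/-0.260 → slack +0.748/-0.909; half-tol=0.265, Σhalf²=0.284269
  -D: nom -13.600 → Σnom=46.870; wc +0.460/-0.360 → slack +1.208/-1.269; half-tol=0.410, Σhalf²=0.452369
  -E: nom -25.300 → Σnom=21.570; wc +0.100/-0.470 → slack +1.308/-1.739; half-tol=0.285, Σhalf²=0.533594
  +F: nom +41.340 → Σnom=62.910; wc +0.240/-0.240 → slack +1.548/-1.979; half-tol=0.240, Σhalf²=0.591194
  +G: nom +22.990 → Σnom=85.900; wc +0.100/-0.342 → slack +1.648/-2.321; half-tol=0.221, Σhalf²=0.640035
  +H: nom +1.200 → Σnom=87.100; wc +0.319/-0.173 → slack +1.967/-2.494; half-tol=0.246, Σhalf²=0.700551
  -I: nom -26.090 → Σnom=61.010; wc +0.399/-0.380 → slack +2.366/-2.874; half-tol=0.390, Σhalf²=0.852262
  -J: nom -25.400 → Σnom=35.610; wc +0.210/-0.180 → slack +2.576/-3.054; half-tol=0.195, Σhalf²=0.890287
Nominal = 35.610. Worst-case = [35.610 - 3.054, 35.610 + 2.576] = [32.556, 38.186]. RSS = √0.890287 = 0.944.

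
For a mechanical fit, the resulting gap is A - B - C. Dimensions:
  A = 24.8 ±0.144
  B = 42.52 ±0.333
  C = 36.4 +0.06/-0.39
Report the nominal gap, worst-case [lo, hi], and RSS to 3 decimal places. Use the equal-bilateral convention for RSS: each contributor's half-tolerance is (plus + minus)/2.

Stack each dimension's contribution:
  +A: nom +24.800 → Σnom=24.800; wc +0.144/-0.144 → slack +0.144/-0.144; half-tol=0.144, Σhalf²=0.020736
  -B: nom -42.520 → Σnom=-17.720; wc +0.333/-0.333 → slack +0.477/-0.477; half-tol=0.333, Σhalf²=0.131625
  -C: nom -36.400 → Σnom=-54.120; wc +0.390/-0.060 → slack +0.867/-0.537; half-tol=0.225, Σhalf²=0.182250
Nominal = -54.120. Worst-case = [-54.120 - 0.537, -54.120 + 0.867] = [-54.657, -53.253]. RSS = √0.182250 = 0.427.

nominal=-54.120 wc=[-54.657,-53.253] rss=0.427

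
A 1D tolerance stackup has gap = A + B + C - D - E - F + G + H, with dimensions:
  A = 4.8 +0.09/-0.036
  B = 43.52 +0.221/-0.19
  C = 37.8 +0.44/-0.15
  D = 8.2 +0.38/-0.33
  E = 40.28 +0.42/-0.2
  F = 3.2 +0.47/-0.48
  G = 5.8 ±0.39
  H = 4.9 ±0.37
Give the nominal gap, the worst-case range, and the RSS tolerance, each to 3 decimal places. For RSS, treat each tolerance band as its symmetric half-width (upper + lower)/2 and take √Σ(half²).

nominal=45.140 wc=[42.734,47.661] rss=0.933

Stack each dimension's contribution:
  +A: nom +4.800 → Σnom=4.800; wc +0.090/-0.036 → slack +0.090/-0.036; half-tol=0.063, Σhalf²=0.003969
  +B: nom +43.520 → Σnom=48.320; wc +0.221/-0.190 → slack +0.311/-0.226; half-tol=0.206, Σhalf²=0.046199
  +C: nom +37.800 → Σnom=86.120; wc +0.440/-0.150 → slack +0.751/-0.376; half-tol=0.295, Σhalf²=0.133224
  -D: nom -8.200 → Σnom=77.920; wc +0.330/-0.380 → slack +1.081/-0.756; half-tol=0.355, Σhalf²=0.259249
  -E: nom -40.280 → Σnom=37.640; wc +0.200/-0.420 → slack +1.281/-1.176; half-tol=0.310, Σhalf²=0.355349
  -F: nom -3.200 → Σnom=34.440; wc +0.480/-0.470 → slack +1.761/-1.646; half-tol=0.475, Σhalf²=0.580974
  +G: nom +5.800 → Σnom=40.240; wc +0.390/-0.390 → slack +2.151/-2.036; half-tol=0.390, Σhalf²=0.733074
  +H: nom +4.900 → Σnom=45.140; wc +0.370/-0.370 → slack +2.521/-2.406; half-tol=0.370, Σhalf²=0.869974
Nominal = 45.140. Worst-case = [45.140 - 2.406, 45.140 + 2.521] = [42.734, 47.661]. RSS = √0.869974 = 0.933.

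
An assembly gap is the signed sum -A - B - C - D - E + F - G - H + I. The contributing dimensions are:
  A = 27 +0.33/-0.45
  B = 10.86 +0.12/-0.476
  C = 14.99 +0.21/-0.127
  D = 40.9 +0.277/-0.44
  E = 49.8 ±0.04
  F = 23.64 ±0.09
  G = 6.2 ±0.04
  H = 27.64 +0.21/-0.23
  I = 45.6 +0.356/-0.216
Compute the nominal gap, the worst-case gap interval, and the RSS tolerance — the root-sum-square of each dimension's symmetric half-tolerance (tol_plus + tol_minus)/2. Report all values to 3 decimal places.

Stack each dimension's contribution:
  -A: nom -27.000 → Σnom=-27.000; wc +0.450/-0.330 → slack +0.450/-0.330; half-tol=0.390, Σhalf²=0.152100
  -B: nom -10.860 → Σnom=-37.860; wc +0.476/-0.120 → slack +0.926/-0.450; half-tol=0.298, Σhalf²=0.240904
  -C: nom -14.990 → Σnom=-52.850; wc +0.127/-0.210 → slack +1.053/-0.660; half-tol=0.168, Σhalf²=0.269296
  -D: nom -40.900 → Σnom=-93.750; wc +0.440/-0.277 → slack +1.493/-0.937; half-tol=0.359, Σhalf²=0.397819
  -E: nom -49.800 → Σnom=-143.550; wc +0.040/-0.040 → slack +1.533/-0.977; half-tol=0.040, Σhalf²=0.399419
  +F: nom +23.640 → Σnom=-119.910; wc +0.090/-0.090 → slack +1.623/-1.067; half-tol=0.090, Σhalf²=0.407519
  -G: nom -6.200 → Σnom=-126.110; wc +0.040/-0.040 → slack +1.663/-1.107; half-tol=0.040, Σhalf²=0.409119
  -H: nom -27.640 → Σnom=-153.750; wc +0.230/-0.210 → slack +1.893/-1.317; half-tol=0.220, Σhalf²=0.457519
  +I: nom +45.600 → Σnom=-108.150; wc +0.356/-0.216 → slack +2.249/-1.533; half-tol=0.286, Σhalf²=0.539315
Nominal = -108.150. Worst-case = [-108.150 - 1.533, -108.150 + 2.249] = [-109.683, -105.901]. RSS = √0.539315 = 0.734.

nominal=-108.150 wc=[-109.683,-105.901] rss=0.734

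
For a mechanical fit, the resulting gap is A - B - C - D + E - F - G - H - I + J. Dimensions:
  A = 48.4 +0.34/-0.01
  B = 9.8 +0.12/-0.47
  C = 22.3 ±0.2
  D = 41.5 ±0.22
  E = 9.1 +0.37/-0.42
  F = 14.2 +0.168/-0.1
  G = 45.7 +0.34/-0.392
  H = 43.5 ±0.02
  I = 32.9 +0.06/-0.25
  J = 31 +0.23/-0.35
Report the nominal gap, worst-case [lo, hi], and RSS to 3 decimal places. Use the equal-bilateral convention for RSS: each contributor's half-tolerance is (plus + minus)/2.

Stack each dimension's contribution:
  +A: nom +48.400 → Σnom=48.400; wc +0.340/-0.010 → slack +0.340/-0.010; half-tol=0.175, Σhalf²=0.030625
  -B: nom -9.800 → Σnom=38.600; wc +0.470/-0.120 → slack +0.810/-0.130; half-tol=0.295, Σhalf²=0.117650
  -C: nom -22.300 → Σnom=16.300; wc +0.200/-0.200 → slack +1.010/-0.330; half-tol=0.200, Σhalf²=0.157650
  -D: nom -41.500 → Σnom=-25.200; wc +0.220/-0.220 → slack +1.230/-0.550; half-tol=0.220, Σhalf²=0.206050
  +E: nom +9.100 → Σnom=-16.100; wc +0.370/-0.420 → slack +1.600/-0.970; half-tol=0.395, Σhalf²=0.362075
  -F: nom -14.200 → Σnom=-30.300; wc +0.100/-0.168 → slack +1.700/-1.138; half-tol=0.134, Σhalf²=0.380031
  -G: nom -45.700 → Σnom=-76.000; wc +0.392/-0.340 → slack +2.092/-1.478; half-tol=0.366, Σhalf²=0.513987
  -H: nom -43.500 → Σnom=-119.500; wc +0.020/-0.020 → slack +2.112/-1.498; half-tol=0.020, Σhalf²=0.514387
  -I: nom -32.900 → Σnom=-152.400; wc +0.250/-0.060 → slack +2.362/-1.558; half-tol=0.155, Σhalf²=0.538412
  +J: nom +31.000 → Σnom=-121.400; wc +0.230/-0.350 → slack +2.592/-1.908; half-tol=0.290, Σhalf²=0.622512
Nominal = -121.400. Worst-case = [-121.400 - 1.908, -121.400 + 2.592] = [-123.308, -118.808]. RSS = √0.622512 = 0.789.

nominal=-121.400 wc=[-123.308,-118.808] rss=0.789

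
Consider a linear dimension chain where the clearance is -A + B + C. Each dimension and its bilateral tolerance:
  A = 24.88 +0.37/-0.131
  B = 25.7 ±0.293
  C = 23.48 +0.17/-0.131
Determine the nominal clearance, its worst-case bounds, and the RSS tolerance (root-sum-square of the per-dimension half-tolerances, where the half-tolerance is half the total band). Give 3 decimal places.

nominal=24.300 wc=[23.506,24.894] rss=0.414

Stack each dimension's contribution:
  -A: nom -24.880 → Σnom=-24.880; wc +0.131/-0.370 → slack +0.131/-0.370; half-tol=0.251, Σhalf²=0.062750
  +B: nom +25.700 → Σnom=0.820; wc +0.293/-0.293 → slack +0.424/-0.663; half-tol=0.293, Σhalf²=0.148599
  +C: nom +23.480 → Σnom=24.300; wc +0.170/-0.131 → slack +0.594/-0.794; half-tol=0.151, Σhalf²=0.171249
Nominal = 24.300. Worst-case = [24.300 - 0.794, 24.300 + 0.594] = [23.506, 24.894]. RSS = √0.171249 = 0.414.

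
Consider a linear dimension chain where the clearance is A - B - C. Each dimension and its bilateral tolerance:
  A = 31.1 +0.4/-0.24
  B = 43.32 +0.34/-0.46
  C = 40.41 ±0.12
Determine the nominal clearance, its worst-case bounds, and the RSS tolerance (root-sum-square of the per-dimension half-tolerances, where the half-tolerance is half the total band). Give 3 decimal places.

nominal=-52.630 wc=[-53.330,-51.650] rss=0.526

Stack each dimension's contribution:
  +A: nom +31.100 → Σnom=31.100; wc +0.400/-0.240 → slack +0.400/-0.240; half-tol=0.320, Σhalf²=0.102400
  -B: nom -43.320 → Σnom=-12.220; wc +0.460/-0.340 → slack +0.860/-0.580; half-tol=0.400, Σhalf²=0.262400
  -C: nom -40.410 → Σnom=-52.630; wc +0.120/-0.120 → slack +0.980/-0.700; half-tol=0.120, Σhalf²=0.276800
Nominal = -52.630. Worst-case = [-52.630 - 0.700, -52.630 + 0.980] = [-53.330, -51.650]. RSS = √0.276800 = 0.526.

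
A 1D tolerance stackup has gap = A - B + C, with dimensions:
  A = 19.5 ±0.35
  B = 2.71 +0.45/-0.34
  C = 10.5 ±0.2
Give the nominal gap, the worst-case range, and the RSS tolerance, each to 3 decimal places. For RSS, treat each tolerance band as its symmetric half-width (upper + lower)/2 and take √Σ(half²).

nominal=27.290 wc=[26.290,28.180] rss=0.564

Stack each dimension's contribution:
  +A: nom +19.500 → Σnom=19.500; wc +0.350/-0.350 → slack +0.350/-0.350; half-tol=0.350, Σhalf²=0.122500
  -B: nom -2.710 → Σnom=16.790; wc +0.340/-0.450 → slack +0.690/-0.800; half-tol=0.395, Σhalf²=0.278525
  +C: nom +10.500 → Σnom=27.290; wc +0.200/-0.200 → slack +0.890/-1.000; half-tol=0.200, Σhalf²=0.318525
Nominal = 27.290. Worst-case = [27.290 - 1.000, 27.290 + 0.890] = [26.290, 28.180]. RSS = √0.318525 = 0.564.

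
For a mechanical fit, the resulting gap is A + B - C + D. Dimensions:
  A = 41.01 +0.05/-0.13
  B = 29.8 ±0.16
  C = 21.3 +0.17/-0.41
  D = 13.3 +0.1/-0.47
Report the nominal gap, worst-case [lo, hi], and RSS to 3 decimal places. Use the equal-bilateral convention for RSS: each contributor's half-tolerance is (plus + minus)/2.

Stack each dimension's contribution:
  +A: nom +41.010 → Σnom=41.010; wc +0.050/-0.130 → slack +0.050/-0.130; half-tol=0.090, Σhalf²=0.008100
  +B: nom +29.800 → Σnom=70.810; wc +0.160/-0.160 → slack +0.210/-0.290; half-tol=0.160, Σhalf²=0.033700
  -C: nom -21.300 → Σnom=49.510; wc +0.410/-0.170 → slack +0.620/-0.460; half-tol=0.290, Σhalf²=0.117800
  +D: nom +13.300 → Σnom=62.810; wc +0.100/-0.470 → slack +0.720/-0.930; half-tol=0.285, Σhalf²=0.199025
Nominal = 62.810. Worst-case = [62.810 - 0.930, 62.810 + 0.720] = [61.880, 63.530]. RSS = √0.199025 = 0.446.

nominal=62.810 wc=[61.880,63.530] rss=0.446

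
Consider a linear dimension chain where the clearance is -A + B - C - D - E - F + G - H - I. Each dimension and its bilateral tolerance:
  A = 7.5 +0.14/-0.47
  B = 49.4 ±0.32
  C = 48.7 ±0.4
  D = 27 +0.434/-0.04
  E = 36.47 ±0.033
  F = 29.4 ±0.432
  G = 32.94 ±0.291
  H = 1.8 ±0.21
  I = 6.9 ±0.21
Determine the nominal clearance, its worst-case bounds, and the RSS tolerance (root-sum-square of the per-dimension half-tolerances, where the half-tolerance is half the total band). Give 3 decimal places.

Stack each dimension's contribution:
  -A: nom -7.500 → Σnom=-7.500; wc +0.470/-0.140 → slack +0.470/-0.140; half-tol=0.305, Σhalf²=0.093025
  +B: nom +49.400 → Σnom=41.900; wc +0.320/-0.320 → slack +0.790/-0.460; half-tol=0.320, Σhalf²=0.195425
  -C: nom -48.700 → Σnom=-6.800; wc +0.400/-0.400 → slack +1.190/-0.860; half-tol=0.400, Σhalf²=0.355425
  -D: nom -27.000 → Σnom=-33.800; wc +0.040/-0.434 → slack +1.230/-1.294; half-tol=0.237, Σhalf²=0.411594
  -E: nom -36.470 → Σnom=-70.270; wc +0.033/-0.033 → slack +1.263/-1.327; half-tol=0.033, Σhalf²=0.412683
  -F: nom -29.400 → Σnom=-99.670; wc +0.432/-0.432 → slack +1.695/-1.759; half-tol=0.432, Σhalf²=0.599307
  +G: nom +32.940 → Σnom=-66.730; wc +0.291/-0.291 → slack +1.986/-2.050; half-tol=0.291, Σhalf²=0.683988
  -H: nom -1.800 → Σnom=-68.530; wc +0.210/-0.210 → slack +2.196/-2.260; half-tol=0.210, Σhalf²=0.728088
  -I: nom -6.900 → Σnom=-75.430; wc +0.210/-0.210 → slack +2.406/-2.470; half-tol=0.210, Σhalf²=0.772188
Nominal = -75.430. Worst-case = [-75.430 - 2.470, -75.430 + 2.406] = [-77.900, -73.024]. RSS = √0.772188 = 0.879.

nominal=-75.430 wc=[-77.900,-73.024] rss=0.879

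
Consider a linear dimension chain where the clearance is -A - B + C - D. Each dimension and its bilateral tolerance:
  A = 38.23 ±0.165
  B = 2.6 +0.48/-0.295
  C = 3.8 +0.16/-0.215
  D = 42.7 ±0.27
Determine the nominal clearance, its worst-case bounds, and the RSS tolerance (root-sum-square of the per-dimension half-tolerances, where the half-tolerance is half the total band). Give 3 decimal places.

Stack each dimension's contribution:
  -A: nom -38.230 → Σnom=-38.230; wc +0.165/-0.165 → slack +0.165/-0.165; half-tol=0.165, Σhalf²=0.027225
  -B: nom -2.600 → Σnom=-40.830; wc +0.295/-0.480 → slack +0.460/-0.645; half-tol=0.387, Σhalf²=0.177381
  +C: nom +3.800 → Σnom=-37.030; wc +0.160/-0.215 → slack +0.620/-0.860; half-tol=0.188, Σhalf²=0.212537
  -D: nom -42.700 → Σnom=-79.730; wc +0.270/-0.270 → slack +0.890/-1.130; half-tol=0.270, Σhalf²=0.285437
Nominal = -79.730. Worst-case = [-79.730 - 1.130, -79.730 + 0.890] = [-80.860, -78.840]. RSS = √0.285437 = 0.534.

nominal=-79.730 wc=[-80.860,-78.840] rss=0.534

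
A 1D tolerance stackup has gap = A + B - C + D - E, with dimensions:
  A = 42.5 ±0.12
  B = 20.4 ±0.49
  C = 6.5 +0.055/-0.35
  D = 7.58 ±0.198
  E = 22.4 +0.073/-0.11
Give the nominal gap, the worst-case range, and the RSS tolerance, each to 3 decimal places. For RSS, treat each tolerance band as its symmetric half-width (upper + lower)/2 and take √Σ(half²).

Stack each dimension's contribution:
  +A: nom +42.500 → Σnom=42.500; wc +0.120/-0.120 → slack +0.120/-0.120; half-tol=0.120, Σhalf²=0.014400
  +B: nom +20.400 → Σnom=62.900; wc +0.490/-0.490 → slack +0.610/-0.610; half-tol=0.490, Σhalf²=0.254500
  -C: nom -6.500 → Σnom=56.400; wc +0.350/-0.055 → slack +0.960/-0.665; half-tol=0.202, Σhalf²=0.295506
  +D: nom +7.580 → Σnom=63.980; wc +0.198/-0.198 → slack +1.158/-0.863; half-tol=0.198, Σhalf²=0.334710
  -E: nom -22.400 → Σnom=41.580; wc +0.110/-0.073 → slack +1.268/-0.936; half-tol=0.091, Σhalf²=0.343083
Nominal = 41.580. Worst-case = [41.580 - 0.936, 41.580 + 1.268] = [40.644, 42.848]. RSS = √0.343083 = 0.586.

nominal=41.580 wc=[40.644,42.848] rss=0.586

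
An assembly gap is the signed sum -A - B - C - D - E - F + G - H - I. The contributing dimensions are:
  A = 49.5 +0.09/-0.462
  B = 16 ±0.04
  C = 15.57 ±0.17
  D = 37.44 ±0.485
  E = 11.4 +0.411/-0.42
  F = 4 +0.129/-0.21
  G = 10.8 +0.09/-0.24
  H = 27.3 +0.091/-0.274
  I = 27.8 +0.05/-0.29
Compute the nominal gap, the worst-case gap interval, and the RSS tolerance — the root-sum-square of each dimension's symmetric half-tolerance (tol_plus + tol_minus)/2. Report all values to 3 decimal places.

Stack each dimension's contribution:
  -A: nom -49.500 → Σnom=-49.500; wc +0.462/-0.090 → slack +0.462/-0.090; half-tol=0.276, Σhalf²=0.076176
  -B: nom -16.000 → Σnom=-65.500; wc +0.040/-0.040 → slack +0.502/-0.130; half-tol=0.040, Σhalf²=0.077776
  -C: nom -15.570 → Σnom=-81.070; wc +0.170/-0.170 → slack +0.672/-0.300; half-tol=0.170, Σhalf²=0.106676
  -D: nom -37.440 → Σnom=-118.510; wc +0.485/-0.485 → slack +1.157/-0.785; half-tol=0.485, Σhalf²=0.341901
  -E: nom -11.400 → Σnom=-129.910; wc +0.420/-0.411 → slack +1.577/-1.196; half-tol=0.415, Σhalf²=0.514541
  -F: nom -4.000 → Σnom=-133.910; wc +0.210/-0.129 → slack +1.787/-1.325; half-tol=0.169, Σhalf²=0.543271
  +G: nom +10.800 → Σnom=-123.110; wc +0.090/-0.240 → slack +1.877/-1.565; half-tol=0.165, Σhalf²=0.570496
  -H: nom -27.300 → Σnom=-150.410; wc +0.274/-0.091 → slack +2.151/-1.656; half-tol=0.182, Σhalf²=0.603803
  -I: nom -27.800 → Σnom=-178.210; wc +0.290/-0.050 → slack +2.441/-1.706; half-tol=0.170, Σhalf²=0.632703
Nominal = -178.210. Worst-case = [-178.210 - 1.706, -178.210 + 2.441] = [-179.916, -175.769]. RSS = √0.632703 = 0.795.

nominal=-178.210 wc=[-179.916,-175.769] rss=0.795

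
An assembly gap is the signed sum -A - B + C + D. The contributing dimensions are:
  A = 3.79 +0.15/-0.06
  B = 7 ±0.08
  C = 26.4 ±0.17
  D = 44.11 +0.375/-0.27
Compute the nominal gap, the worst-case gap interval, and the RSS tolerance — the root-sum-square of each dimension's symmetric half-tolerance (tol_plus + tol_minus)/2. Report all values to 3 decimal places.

nominal=59.720 wc=[59.050,60.405] rss=0.388

Stack each dimension's contribution:
  -A: nom -3.790 → Σnom=-3.790; wc +0.060/-0.150 → slack +0.060/-0.150; half-tol=0.105, Σhalf²=0.011025
  -B: nom -7.000 → Σnom=-10.790; wc +0.080/-0.080 → slack +0.140/-0.230; half-tol=0.080, Σhalf²=0.017425
  +C: nom +26.400 → Σnom=15.610; wc +0.170/-0.170 → slack +0.310/-0.400; half-tol=0.170, Σhalf²=0.046325
  +D: nom +44.110 → Σnom=59.720; wc +0.375/-0.270 → slack +0.685/-0.670; half-tol=0.323, Σhalf²=0.150331
Nominal = 59.720. Worst-case = [59.720 - 0.670, 59.720 + 0.685] = [59.050, 60.405]. RSS = √0.150331 = 0.388.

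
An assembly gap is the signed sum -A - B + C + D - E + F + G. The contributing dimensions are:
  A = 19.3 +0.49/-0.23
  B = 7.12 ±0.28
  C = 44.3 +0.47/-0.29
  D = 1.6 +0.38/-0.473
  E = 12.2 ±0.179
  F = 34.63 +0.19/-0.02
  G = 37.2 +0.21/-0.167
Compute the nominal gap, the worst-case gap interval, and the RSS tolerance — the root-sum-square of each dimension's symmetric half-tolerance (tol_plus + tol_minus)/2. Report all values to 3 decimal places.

Stack each dimension's contribution:
  -A: nom -19.300 → Σnom=-19.300; wc +0.230/-0.490 → slack +0.230/-0.490; half-tol=0.360, Σhalf²=0.129600
  -B: nom -7.120 → Σnom=-26.420; wc +0.280/-0.280 → slack +0.510/-0.770; half-tol=0.280, Σhalf²=0.208000
  +C: nom +44.300 → Σnom=17.880; wc +0.470/-0.290 → slack +0.980/-1.060; half-tol=0.380, Σhalf²=0.352400
  +D: nom +1.600 → Σnom=19.480; wc +0.380/-0.473 → slack +1.360/-1.533; half-tol=0.426, Σhalf²=0.534302
  -E: nom -12.200 → Σnom=7.280; wc +0.179/-0.179 → slack +1.539/-1.712; half-tol=0.179, Σhalf²=0.566343
  +F: nom +34.630 → Σnom=41.910; wc +0.190/-0.020 → slack +1.729/-1.732; half-tol=0.105, Σhalf²=0.577368
  +G: nom +37.200 → Σnom=79.110; wc +0.210/-0.167 → slack +1.939/-1.899; half-tol=0.189, Σhalf²=0.612901
Nominal = 79.110. Worst-case = [79.110 - 1.899, 79.110 + 1.939] = [77.211, 81.049]. RSS = √0.612901 = 0.783.

nominal=79.110 wc=[77.211,81.049] rss=0.783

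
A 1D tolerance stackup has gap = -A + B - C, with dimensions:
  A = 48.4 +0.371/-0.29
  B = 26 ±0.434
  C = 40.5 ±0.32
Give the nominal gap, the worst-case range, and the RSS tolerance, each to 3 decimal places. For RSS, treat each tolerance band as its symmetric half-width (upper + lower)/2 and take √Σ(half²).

nominal=-62.900 wc=[-64.025,-61.856] rss=0.632

Stack each dimension's contribution:
  -A: nom -48.400 → Σnom=-48.400; wc +0.290/-0.371 → slack +0.290/-0.371; half-tol=0.331, Σhalf²=0.109230
  +B: nom +26.000 → Σnom=-22.400; wc +0.434/-0.434 → slack +0.724/-0.805; half-tol=0.434, Σhalf²=0.297586
  -C: nom -40.500 → Σnom=-62.900; wc +0.320/-0.320 → slack +1.044/-1.125; half-tol=0.320, Σhalf²=0.399986
Nominal = -62.900. Worst-case = [-62.900 - 1.125, -62.900 + 1.044] = [-64.025, -61.856]. RSS = √0.399986 = 0.632.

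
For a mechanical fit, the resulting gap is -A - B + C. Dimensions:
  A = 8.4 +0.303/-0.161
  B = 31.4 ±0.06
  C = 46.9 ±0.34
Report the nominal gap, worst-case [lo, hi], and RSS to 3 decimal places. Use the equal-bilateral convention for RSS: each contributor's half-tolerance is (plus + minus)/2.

Stack each dimension's contribution:
  -A: nom -8.400 → Σnom=-8.400; wc +0.161/-0.303 → slack +0.161/-0.303; half-tol=0.232, Σhalf²=0.053824
  -B: nom -31.400 → Σnom=-39.800; wc +0.060/-0.060 → slack +0.221/-0.363; half-tol=0.060, Σhalf²=0.057424
  +C: nom +46.900 → Σnom=7.100; wc +0.340/-0.340 → slack +0.561/-0.703; half-tol=0.340, Σhalf²=0.173024
Nominal = 7.100. Worst-case = [7.100 - 0.703, 7.100 + 0.561] = [6.397, 7.661]. RSS = √0.173024 = 0.416.

nominal=7.100 wc=[6.397,7.661] rss=0.416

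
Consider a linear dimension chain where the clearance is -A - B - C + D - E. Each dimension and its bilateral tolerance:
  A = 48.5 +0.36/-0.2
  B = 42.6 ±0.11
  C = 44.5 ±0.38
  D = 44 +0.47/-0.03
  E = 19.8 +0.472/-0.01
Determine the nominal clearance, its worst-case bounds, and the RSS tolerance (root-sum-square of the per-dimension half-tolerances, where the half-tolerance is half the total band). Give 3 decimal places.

nominal=-111.400 wc=[-112.752,-110.230] rss=0.596

Stack each dimension's contribution:
  -A: nom -48.500 → Σnom=-48.500; wc +0.200/-0.360 → slack +0.200/-0.360; half-tol=0.280, Σhalf²=0.078400
  -B: nom -42.600 → Σnom=-91.100; wc +0.110/-0.110 → slack +0.310/-0.470; half-tol=0.110, Σhalf²=0.090500
  -C: nom -44.500 → Σnom=-135.600; wc +0.380/-0.380 → slack +0.690/-0.850; half-tol=0.380, Σhalf²=0.234900
  +D: nom +44.000 → Σnom=-91.600; wc +0.470/-0.030 → slack +1.160/-0.880; half-tol=0.250, Σhalf²=0.297400
  -E: nom -19.800 → Σnom=-111.400; wc +0.010/-0.472 → slack +1.170/-1.352; half-tol=0.241, Σhalf²=0.355481
Nominal = -111.400. Worst-case = [-111.400 - 1.352, -111.400 + 1.170] = [-112.752, -110.230]. RSS = √0.355481 = 0.596.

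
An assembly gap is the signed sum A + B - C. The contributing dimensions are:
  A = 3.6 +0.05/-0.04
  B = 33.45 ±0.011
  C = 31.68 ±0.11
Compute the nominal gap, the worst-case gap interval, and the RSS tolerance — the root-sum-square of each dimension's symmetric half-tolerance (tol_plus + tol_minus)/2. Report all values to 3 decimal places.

Stack each dimension's contribution:
  +A: nom +3.600 → Σnom=3.600; wc +0.050/-0.040 → slack +0.050/-0.040; half-tol=0.045, Σhalf²=0.002025
  +B: nom +33.450 → Σnom=37.050; wc +0.011/-0.011 → slack +0.061/-0.051; half-tol=0.011, Σhalf²=0.002146
  -C: nom -31.680 → Σnom=5.370; wc +0.110/-0.110 → slack +0.171/-0.161; half-tol=0.110, Σhalf²=0.014246
Nominal = 5.370. Worst-case = [5.370 - 0.161, 5.370 + 0.171] = [5.209, 5.541]. RSS = √0.014246 = 0.119.

nominal=5.370 wc=[5.209,5.541] rss=0.119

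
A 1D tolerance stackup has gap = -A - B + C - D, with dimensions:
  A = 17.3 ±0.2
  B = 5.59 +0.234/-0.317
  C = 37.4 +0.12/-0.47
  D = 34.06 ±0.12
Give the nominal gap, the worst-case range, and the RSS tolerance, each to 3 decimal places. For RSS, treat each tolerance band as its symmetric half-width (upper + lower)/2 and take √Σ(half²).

nominal=-19.550 wc=[-20.574,-18.793] rss=0.466

Stack each dimension's contribution:
  -A: nom -17.300 → Σnom=-17.300; wc +0.200/-0.200 → slack +0.200/-0.200; half-tol=0.200, Σhalf²=0.040000
  -B: nom -5.590 → Σnom=-22.890; wc +0.317/-0.234 → slack +0.517/-0.434; half-tol=0.276, Σhalf²=0.115900
  +C: nom +37.400 → Σnom=14.510; wc +0.120/-0.470 → slack +0.637/-0.904; half-tol=0.295, Σhalf²=0.202925
  -D: nom -34.060 → Σnom=-19.550; wc +0.120/-0.120 → slack +0.757/-1.024; half-tol=0.120, Σhalf²=0.217325
Nominal = -19.550. Worst-case = [-19.550 - 1.024, -19.550 + 0.757] = [-20.574, -18.793]. RSS = √0.217325 = 0.466.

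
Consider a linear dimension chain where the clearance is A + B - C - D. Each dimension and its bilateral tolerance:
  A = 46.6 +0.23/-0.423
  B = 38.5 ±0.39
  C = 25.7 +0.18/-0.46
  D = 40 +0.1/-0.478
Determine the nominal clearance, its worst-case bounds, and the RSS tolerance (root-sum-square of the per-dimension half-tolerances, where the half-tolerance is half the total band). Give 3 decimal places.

nominal=19.400 wc=[18.307,20.958] rss=0.667

Stack each dimension's contribution:
  +A: nom +46.600 → Σnom=46.600; wc +0.230/-0.423 → slack +0.230/-0.423; half-tol=0.327, Σhalf²=0.106602
  +B: nom +38.500 → Σnom=85.100; wc +0.390/-0.390 → slack +0.620/-0.813; half-tol=0.390, Σhalf²=0.258702
  -C: nom -25.700 → Σnom=59.400; wc +0.460/-0.180 → slack +1.080/-0.993; half-tol=0.320, Σhalf²=0.361102
  -D: nom -40.000 → Σnom=19.400; wc +0.478/-0.100 → slack +1.558/-1.093; half-tol=0.289, Σhalf²=0.444623
Nominal = 19.400. Worst-case = [19.400 - 1.093, 19.400 + 1.558] = [18.307, 20.958]. RSS = √0.444623 = 0.667.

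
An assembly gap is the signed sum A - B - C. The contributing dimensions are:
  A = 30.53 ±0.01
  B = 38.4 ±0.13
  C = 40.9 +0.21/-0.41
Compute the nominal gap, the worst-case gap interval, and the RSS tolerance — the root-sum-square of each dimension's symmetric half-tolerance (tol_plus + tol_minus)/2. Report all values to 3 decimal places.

Stack each dimension's contribution:
  +A: nom +30.530 → Σnom=30.530; wc +0.010/-0.010 → slack +0.010/-0.010; half-tol=0.010, Σhalf²=0.000100
  -B: nom -38.400 → Σnom=-7.870; wc +0.130/-0.130 → slack +0.140/-0.140; half-tol=0.130, Σhalf²=0.017000
  -C: nom -40.900 → Σnom=-48.770; wc +0.410/-0.210 → slack +0.550/-0.350; half-tol=0.310, Σhalf²=0.113100
Nominal = -48.770. Worst-case = [-48.770 - 0.350, -48.770 + 0.550] = [-49.120, -48.220]. RSS = √0.113100 = 0.336.

nominal=-48.770 wc=[-49.120,-48.220] rss=0.336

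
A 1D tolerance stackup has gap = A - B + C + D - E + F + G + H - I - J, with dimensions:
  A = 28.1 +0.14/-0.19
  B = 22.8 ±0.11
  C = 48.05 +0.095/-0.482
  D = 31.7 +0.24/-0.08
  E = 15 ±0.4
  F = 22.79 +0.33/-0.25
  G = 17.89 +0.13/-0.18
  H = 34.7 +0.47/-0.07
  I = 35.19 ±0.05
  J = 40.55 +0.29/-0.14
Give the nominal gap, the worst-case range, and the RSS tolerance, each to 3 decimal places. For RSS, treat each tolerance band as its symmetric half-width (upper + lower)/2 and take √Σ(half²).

Stack each dimension's contribution:
  +A: nom +28.100 → Σnom=28.100; wc +0.140/-0.190 → slack +0.140/-0.190; half-tol=0.165, Σhalf²=0.027225
  -B: nom -22.800 → Σnom=5.300; wc +0.110/-0.110 → slack +0.250/-0.300; half-tol=0.110, Σhalf²=0.039325
  +C: nom +48.050 → Σnom=53.350; wc +0.095/-0.482 → slack +0.345/-0.782; half-tol=0.288, Σhalf²=0.122557
  +D: nom +31.700 → Σnom=85.050; wc +0.240/-0.080 → slack +0.585/-0.862; half-tol=0.160, Σhalf²=0.148157
  -E: nom -15.000 → Σnom=70.050; wc +0.400/-0.400 → slack +0.985/-1.262; half-tol=0.400, Σhalf²=0.308157
  +F: nom +22.790 → Σnom=92.840; wc +0.330/-0.250 → slack +1.315/-1.512; half-tol=0.290, Σhalf²=0.392257
  +G: nom +17.890 → Σnom=110.730; wc +0.130/-0.180 → slack +1.445/-1.692; half-tol=0.155, Σhalf²=0.416282
  +H: nom +34.700 → Σnom=145.430; wc +0.470/-0.070 → slack +1.915/-1.762; half-tol=0.270, Σhalf²=0.489182
  -I: nom -35.190 → Σnom=110.240; wc +0.050/-0.050 → slack +1.965/-1.812; half-tol=0.050, Σhalf²=0.491682
  -J: nom -40.550 → Σnom=69.690; wc +0.140/-0.290 → slack +2.105/-2.102; half-tol=0.215, Σhalf²=0.537907
Nominal = 69.690. Worst-case = [69.690 - 2.102, 69.690 + 2.105] = [67.588, 71.795]. RSS = √0.537907 = 0.733.

nominal=69.690 wc=[67.588,71.795] rss=0.733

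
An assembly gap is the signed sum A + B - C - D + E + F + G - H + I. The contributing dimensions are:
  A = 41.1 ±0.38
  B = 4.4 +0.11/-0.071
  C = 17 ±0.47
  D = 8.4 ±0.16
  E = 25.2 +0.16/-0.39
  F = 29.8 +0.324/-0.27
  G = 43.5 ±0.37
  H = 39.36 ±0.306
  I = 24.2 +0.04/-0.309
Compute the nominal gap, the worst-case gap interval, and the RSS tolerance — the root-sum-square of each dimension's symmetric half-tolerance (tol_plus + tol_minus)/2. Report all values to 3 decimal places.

nominal=103.440 wc=[100.714,105.760] rss=0.908

Stack each dimension's contribution:
  +A: nom +41.100 → Σnom=41.100; wc +0.380/-0.380 → slack +0.380/-0.380; half-tol=0.380, Σhalf²=0.144400
  +B: nom +4.400 → Σnom=45.500; wc +0.110/-0.071 → slack +0.490/-0.451; half-tol=0.090, Σhalf²=0.152590
  -C: nom -17.000 → Σnom=28.500; wc +0.470/-0.470 → slack +0.960/-0.921; half-tol=0.470, Σhalf²=0.373490
  -D: nom -8.400 → Σnom=20.100; wc +0.160/-0.160 → slack +1.120/-1.081; half-tol=0.160, Σhalf²=0.399090
  +E: nom +25.200 → Σnom=45.300; wc +0.160/-0.390 → slack +1.280/-1.471; half-tol=0.275, Σhalf²=0.474715
  +F: nom +29.800 → Σnom=75.100; wc +0.324/-0.270 → slack +1.604/-1.741; half-tol=0.297, Σhalf²=0.562924
  +G: nom +43.500 → Σnom=118.600; wc +0.370/-0.370 → slack +1.974/-2.111; half-tol=0.370, Σhalf²=0.699824
  -H: nom -39.360 → Σnom=79.240; wc +0.306/-0.306 → slack +2.280/-2.417; half-tol=0.306, Σhalf²=0.793460
  +I: nom +24.200 → Σnom=103.440; wc +0.040/-0.309 → slack +2.320/-2.726; half-tol=0.174, Σhalf²=0.823911
Nominal = 103.440. Worst-case = [103.440 - 2.726, 103.440 + 2.320] = [100.714, 105.760]. RSS = √0.823911 = 0.908.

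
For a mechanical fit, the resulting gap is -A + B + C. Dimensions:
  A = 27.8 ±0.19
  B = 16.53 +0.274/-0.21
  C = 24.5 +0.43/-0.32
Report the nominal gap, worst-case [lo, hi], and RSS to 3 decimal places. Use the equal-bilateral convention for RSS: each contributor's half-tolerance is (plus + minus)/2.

nominal=13.230 wc=[12.510,14.124] rss=0.485

Stack each dimension's contribution:
  -A: nom -27.800 → Σnom=-27.800; wc +0.190/-0.190 → slack +0.190/-0.190; half-tol=0.190, Σhalf²=0.036100
  +B: nom +16.530 → Σnom=-11.270; wc +0.274/-0.210 → slack +0.464/-0.400; half-tol=0.242, Σhalf²=0.094664
  +C: nom +24.500 → Σnom=13.230; wc +0.430/-0.320 → slack +0.894/-0.720; half-tol=0.375, Σhalf²=0.235289
Nominal = 13.230. Worst-case = [13.230 - 0.720, 13.230 + 0.894] = [12.510, 14.124]. RSS = √0.235289 = 0.485.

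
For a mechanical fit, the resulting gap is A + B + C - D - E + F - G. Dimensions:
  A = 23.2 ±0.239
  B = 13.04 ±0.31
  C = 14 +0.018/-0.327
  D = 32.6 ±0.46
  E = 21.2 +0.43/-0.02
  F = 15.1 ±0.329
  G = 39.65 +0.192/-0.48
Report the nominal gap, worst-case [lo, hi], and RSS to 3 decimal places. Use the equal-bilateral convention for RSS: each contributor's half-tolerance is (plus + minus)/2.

nominal=-28.110 wc=[-30.397,-26.254] rss=0.816

Stack each dimension's contribution:
  +A: nom +23.200 → Σnom=23.200; wc +0.239/-0.239 → slack +0.239/-0.239; half-tol=0.239, Σhalf²=0.057121
  +B: nom +13.040 → Σnom=36.240; wc +0.310/-0.310 → slack +0.549/-0.549; half-tol=0.310, Σhalf²=0.153221
  +C: nom +14.000 → Σnom=50.240; wc +0.018/-0.327 → slack +0.567/-0.876; half-tol=0.173, Σhalf²=0.182977
  -D: nom -32.600 → Σnom=17.640; wc +0.460/-0.460 → slack +1.027/-1.336; half-tol=0.460, Σhalf²=0.394577
  -E: nom -21.200 → Σnom=-3.560; wc +0.020/-0.430 → slack +1.047/-1.766; half-tol=0.225, Σhalf²=0.445202
  +F: nom +15.100 → Σnom=11.540; wc +0.329/-0.329 → slack +1.376/-2.095; half-tol=0.329, Σhalf²=0.553443
  -G: nom -39.650 → Σnom=-28.110; wc +0.480/-0.192 → slack +1.856/-2.287; half-tol=0.336, Σhalf²=0.666339
Nominal = -28.110. Worst-case = [-28.110 - 2.287, -28.110 + 1.856] = [-30.397, -26.254]. RSS = √0.666339 = 0.816.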